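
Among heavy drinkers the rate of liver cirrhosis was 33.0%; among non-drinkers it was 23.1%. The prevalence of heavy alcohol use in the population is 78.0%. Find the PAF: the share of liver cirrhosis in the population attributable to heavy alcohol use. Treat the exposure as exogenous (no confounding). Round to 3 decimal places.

p₁ = 0.33, p₀ = 0.231.
Overall risk P(Y=1) = π·p₁ + (1−π)·p₀ = 0.78×0.33 + 0.22×0.231 = 0.30822.
Under exogeneity, PAF = [P(Y=1) − p₀] / P(Y=1).
PAF = (0.30822 − 0.231) / 0.30822 ≈ 0.2505

PAF ≈ 0.251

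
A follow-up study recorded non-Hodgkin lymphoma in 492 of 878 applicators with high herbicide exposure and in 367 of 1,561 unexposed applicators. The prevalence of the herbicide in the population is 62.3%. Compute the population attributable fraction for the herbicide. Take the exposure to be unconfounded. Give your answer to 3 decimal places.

p₁ = P(outcome | exposed) = 492/878 = 0.56036
p₀ = P(outcome | unexposed) = 367/1561 = 0.23511
Overall risk P(Y=1) = π·p₁ + (1−π)·p₀ = 0.623×0.56036 + 0.377×0.23511 = 0.43774.
Under exogeneity, PAF = [P(Y=1) − p₀] / P(Y=1).
PAF = (0.43774 − 0.23511) / 0.43774 ≈ 0.4629

PAF ≈ 0.463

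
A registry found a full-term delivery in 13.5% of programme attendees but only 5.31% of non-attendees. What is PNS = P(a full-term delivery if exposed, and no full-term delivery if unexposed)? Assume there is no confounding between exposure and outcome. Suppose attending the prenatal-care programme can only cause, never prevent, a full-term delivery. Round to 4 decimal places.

PNS ≈ 0.0819

p₁ = 0.135, p₀ = 0.0531.
Under exogeneity and monotonicity, PNS = p₁ − p₀.
PNS = 0.135 − 0.0531 = 0.0819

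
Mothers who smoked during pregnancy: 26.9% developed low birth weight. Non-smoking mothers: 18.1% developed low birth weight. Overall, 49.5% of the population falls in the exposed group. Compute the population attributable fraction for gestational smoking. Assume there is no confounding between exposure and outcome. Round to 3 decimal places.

PAF ≈ 0.194

p₁ = 0.269, p₀ = 0.181.
Overall risk P(Y=1) = π·p₁ + (1−π)·p₀ = 0.495×0.269 + 0.505×0.181 = 0.22456.
Under exogeneity, PAF = [P(Y=1) − p₀] / P(Y=1).
PAF = (0.22456 − 0.181) / 0.22456 ≈ 0.1940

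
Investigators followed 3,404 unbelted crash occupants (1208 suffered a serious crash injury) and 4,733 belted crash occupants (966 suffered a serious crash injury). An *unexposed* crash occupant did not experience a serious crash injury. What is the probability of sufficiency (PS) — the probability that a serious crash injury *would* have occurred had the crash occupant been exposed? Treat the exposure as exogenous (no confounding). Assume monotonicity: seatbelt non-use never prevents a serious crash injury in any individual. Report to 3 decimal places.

p₁ = P(outcome | exposed) = 1208/3404 = 0.35488
p₀ = P(outcome | unexposed) = 966/4733 = 0.2041
Under exogeneity and monotonicity, PS = (p₁ − p₀) / (1 − p₀).
PS = (0.35488 − 0.2041) / (1 − 0.2041) = 0.15078 / 0.7959 ≈ 0.1894

PS ≈ 0.189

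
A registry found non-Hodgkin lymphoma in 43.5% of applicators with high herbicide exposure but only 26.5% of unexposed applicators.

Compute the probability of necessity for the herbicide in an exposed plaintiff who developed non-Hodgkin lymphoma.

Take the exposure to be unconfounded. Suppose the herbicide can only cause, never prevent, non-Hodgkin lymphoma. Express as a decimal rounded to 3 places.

p₁ = 0.435, p₀ = 0.265.
Under exogeneity and monotonicity, PN = (p₁ − p₀) / p₁.
PN = (0.435 − 0.265) / 0.435 = 0.17 / 0.435 ≈ 0.3908

PN ≈ 0.391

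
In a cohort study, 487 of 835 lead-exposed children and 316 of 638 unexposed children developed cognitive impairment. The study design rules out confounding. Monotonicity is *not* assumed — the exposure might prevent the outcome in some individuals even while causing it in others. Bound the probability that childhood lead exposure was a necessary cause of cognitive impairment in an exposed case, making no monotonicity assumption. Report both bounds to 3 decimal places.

p₁ = P(outcome | exposed) = 487/835 = 0.58323
p₀ = P(outcome | unexposed) = 316/638 = 0.4953
Under exogeneity alone the bounds on PN are max{0,(p₁−p₀)/p₁} ≤ PN ≤ min{1,(1−p₀)/p₁}.
  lower = (p₁ − p₀)/p₁ = 0.087936 / 0.58323 ≈ 0.1508
  upper = min{1, (1 − p₀)/p₁} = 0.5047 / 0.58323 ≈ 0.8654

0.151 ≤ PN ≤ 0.865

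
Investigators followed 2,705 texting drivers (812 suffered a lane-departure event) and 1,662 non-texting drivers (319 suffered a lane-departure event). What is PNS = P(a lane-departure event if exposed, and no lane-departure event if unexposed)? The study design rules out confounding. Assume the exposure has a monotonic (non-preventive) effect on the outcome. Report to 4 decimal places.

PNS ≈ 0.1082

p₁ = P(outcome | exposed) = 812/2705 = 0.30018
p₀ = P(outcome | unexposed) = 319/1662 = 0.19194
Under exogeneity and monotonicity, PNS = p₁ − p₀.
PNS = 0.30018 − 0.19194 = 0.10825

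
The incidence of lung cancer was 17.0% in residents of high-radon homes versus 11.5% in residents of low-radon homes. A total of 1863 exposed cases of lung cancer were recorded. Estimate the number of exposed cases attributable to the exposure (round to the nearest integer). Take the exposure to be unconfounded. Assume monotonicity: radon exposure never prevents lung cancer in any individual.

about 603 cases

p₁ = 0.17, p₀ = 0.115.
PN = (p₁ − p₀)/p₁ = (0.17 − 0.115) / 0.17 ≈ 0.32353.
Attributable cases ≈ PN × (exposed cases) = 0.32353 × 1863 ≈ 602.74.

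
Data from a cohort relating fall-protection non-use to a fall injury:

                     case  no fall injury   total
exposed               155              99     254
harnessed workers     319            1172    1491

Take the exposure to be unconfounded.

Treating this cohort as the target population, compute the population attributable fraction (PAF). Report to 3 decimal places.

p₁ = P(outcome | exposed) = 155/254 = 0.61024
p₀ = P(outcome | unexposed) = 319/1491 = 0.21395
Exposure prevalence π = 254/1745 = 0.14556; overall risk P(Y=1) = 0.27163.
Under exogeneity, PAF = [P(Y=1) − p₀]/P(Y=1).
PAF = (0.27163 − 0.21395) / 0.27163 ≈ 0.2124

PAF ≈ 0.212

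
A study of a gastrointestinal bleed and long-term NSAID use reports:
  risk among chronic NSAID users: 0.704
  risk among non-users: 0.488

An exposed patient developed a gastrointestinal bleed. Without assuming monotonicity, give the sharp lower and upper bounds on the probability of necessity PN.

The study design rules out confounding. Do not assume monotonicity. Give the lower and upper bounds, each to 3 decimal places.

0.307 ≤ PN ≤ 0.727

Let p₁ = 0.704, p₀ = 0.488.
Under exogeneity alone the bounds on PN are max{0,(p₁−p₀)/p₁} ≤ PN ≤ min{1,(1−p₀)/p₁}.
  lower = (p₁ − p₀)/p₁ = 0.216 / 0.704 ≈ 0.3068
  upper = min{1, (1 − p₀)/p₁} = 0.512 / 0.704 ≈ 0.7273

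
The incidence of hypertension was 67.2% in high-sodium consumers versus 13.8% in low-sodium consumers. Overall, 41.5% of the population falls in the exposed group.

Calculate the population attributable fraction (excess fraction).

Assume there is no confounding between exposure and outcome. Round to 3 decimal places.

PAF ≈ 0.616

p₁ = 0.672, p₀ = 0.138.
Overall risk P(Y=1) = π·p₁ + (1−π)·p₀ = 0.415×0.672 + 0.585×0.138 = 0.35961.
Under exogeneity, PAF = [P(Y=1) − p₀] / P(Y=1).
PAF = (0.35961 − 0.138) / 0.35961 ≈ 0.6163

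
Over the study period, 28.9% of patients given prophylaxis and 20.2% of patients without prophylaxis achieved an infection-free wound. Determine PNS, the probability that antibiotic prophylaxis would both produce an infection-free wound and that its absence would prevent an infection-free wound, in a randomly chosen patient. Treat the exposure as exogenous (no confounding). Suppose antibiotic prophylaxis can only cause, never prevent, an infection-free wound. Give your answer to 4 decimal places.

PNS ≈ 0.0870

p₁ = 0.289, p₀ = 0.202.
Under exogeneity and monotonicity, PNS = p₁ − p₀.
PNS = 0.289 − 0.202 = 0.087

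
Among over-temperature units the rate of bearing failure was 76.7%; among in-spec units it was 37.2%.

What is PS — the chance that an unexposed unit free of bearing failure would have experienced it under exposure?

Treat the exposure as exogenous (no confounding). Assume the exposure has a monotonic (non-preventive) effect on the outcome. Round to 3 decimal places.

p₁ = 0.767, p₀ = 0.372.
Under exogeneity and monotonicity, PS = (p₁ − p₀) / (1 − p₀).
PS = (0.767 − 0.372) / (1 − 0.372) = 0.395 / 0.628 ≈ 0.6290

PS ≈ 0.629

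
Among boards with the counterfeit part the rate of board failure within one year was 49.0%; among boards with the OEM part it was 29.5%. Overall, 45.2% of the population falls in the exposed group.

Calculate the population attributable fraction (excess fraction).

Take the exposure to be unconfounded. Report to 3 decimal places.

p₁ = 0.49, p₀ = 0.295.
Overall risk P(Y=1) = π·p₁ + (1−π)·p₀ = 0.452×0.49 + 0.548×0.295 = 0.38314.
Under exogeneity, PAF = [P(Y=1) − p₀] / P(Y=1).
PAF = (0.38314 − 0.295) / 0.38314 ≈ 0.2300

PAF ≈ 0.230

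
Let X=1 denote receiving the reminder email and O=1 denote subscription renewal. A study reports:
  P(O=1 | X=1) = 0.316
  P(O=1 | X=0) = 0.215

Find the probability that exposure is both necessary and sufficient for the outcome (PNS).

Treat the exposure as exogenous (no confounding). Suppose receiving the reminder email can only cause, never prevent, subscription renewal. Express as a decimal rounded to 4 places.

PNS ≈ 0.1010

Let p₁ = 0.316, p₀ = 0.215.
Under exogeneity and monotonicity, PNS = p₁ − p₀.
PNS = 0.316 − 0.215 = 0.101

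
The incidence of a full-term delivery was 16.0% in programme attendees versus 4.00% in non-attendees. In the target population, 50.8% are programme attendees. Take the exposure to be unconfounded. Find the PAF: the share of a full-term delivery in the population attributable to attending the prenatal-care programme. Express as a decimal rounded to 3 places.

p₁ = 0.16, p₀ = 0.04.
Overall risk P(Y=1) = π·p₁ + (1−π)·p₀ = 0.508×0.16 + 0.492×0.04 = 0.10096.
Under exogeneity, PAF = [P(Y=1) − p₀] / P(Y=1).
PAF = (0.10096 − 0.04) / 0.10096 ≈ 0.6038

PAF ≈ 0.604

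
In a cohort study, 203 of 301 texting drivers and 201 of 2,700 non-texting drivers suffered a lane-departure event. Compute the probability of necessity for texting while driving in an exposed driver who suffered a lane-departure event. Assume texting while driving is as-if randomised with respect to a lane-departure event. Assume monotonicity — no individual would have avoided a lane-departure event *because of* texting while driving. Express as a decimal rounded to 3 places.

PN ≈ 0.890

p₁ = P(outcome | exposed) = 203/301 = 0.67442
p₀ = P(outcome | unexposed) = 201/2700 = 0.074444
Under exogeneity and monotonicity, PN = (p₁ − p₀) / p₁.
PN = (0.67442 − 0.074444) / 0.67442 = 0.59997 / 0.67442 ≈ 0.8896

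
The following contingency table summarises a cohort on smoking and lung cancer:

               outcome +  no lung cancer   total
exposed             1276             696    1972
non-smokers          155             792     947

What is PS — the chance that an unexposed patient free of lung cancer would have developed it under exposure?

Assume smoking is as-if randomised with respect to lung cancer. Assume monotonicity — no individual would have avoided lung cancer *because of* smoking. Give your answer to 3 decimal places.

PS ≈ 0.578

p₁ = P(outcome | exposed) = 1276/1972 = 0.64706
p₀ = P(outcome | unexposed) = 155/947 = 0.16367
Under exogeneity and monotonicity, PS = (p₁ − p₀) / (1 − p₀).
PS = (0.64706 − 0.16367) / (1 − 0.16367) = 0.48338 / 0.83633 ≈ 0.5780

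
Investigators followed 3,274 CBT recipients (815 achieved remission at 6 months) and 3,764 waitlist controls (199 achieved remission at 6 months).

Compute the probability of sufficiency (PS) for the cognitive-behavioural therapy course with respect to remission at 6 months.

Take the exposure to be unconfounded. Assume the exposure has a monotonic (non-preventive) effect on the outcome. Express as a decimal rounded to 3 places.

PS ≈ 0.207

p₁ = P(outcome | exposed) = 815/3274 = 0.24893
p₀ = P(outcome | unexposed) = 199/3764 = 0.052869
Under exogeneity and monotonicity, PS = (p₁ − p₀) / (1 − p₀).
PS = (0.24893 − 0.052869) / (1 − 0.052869) = 0.19606 / 0.94713 ≈ 0.2070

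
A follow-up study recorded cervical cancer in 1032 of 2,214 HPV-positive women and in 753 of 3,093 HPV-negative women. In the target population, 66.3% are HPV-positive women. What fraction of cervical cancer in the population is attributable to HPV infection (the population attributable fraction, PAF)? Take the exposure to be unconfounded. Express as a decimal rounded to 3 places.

PAF ≈ 0.377

p₁ = P(outcome | exposed) = 1032/2214 = 0.46612
p₀ = P(outcome | unexposed) = 753/3093 = 0.24345
Overall risk P(Y=1) = π·p₁ + (1−π)·p₀ = 0.663×0.46612 + 0.337×0.24345 = 0.39108.
Under exogeneity, PAF = [P(Y=1) − p₀] / P(Y=1).
PAF = (0.39108 − 0.24345) / 0.39108 ≈ 0.3775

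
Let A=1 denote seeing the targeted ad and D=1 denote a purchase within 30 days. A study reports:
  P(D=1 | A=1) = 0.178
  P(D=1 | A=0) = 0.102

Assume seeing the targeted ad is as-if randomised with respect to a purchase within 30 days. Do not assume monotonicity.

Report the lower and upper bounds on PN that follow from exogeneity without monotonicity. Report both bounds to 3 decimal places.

Let p₁ = 0.178, p₀ = 0.102.
Under exogeneity alone the bounds on PN are max{0,(p₁−p₀)/p₁} ≤ PN ≤ min{1,(1−p₀)/p₁}.
  lower = (p₁ − p₀)/p₁ = 0.076 / 0.178 ≈ 0.4270
  upper = min{1, (1 − p₀)/p₁} = 0.898 / 0.178 ≈ 5.0449 → capped at 1

0.427 ≤ PN ≤ 1.000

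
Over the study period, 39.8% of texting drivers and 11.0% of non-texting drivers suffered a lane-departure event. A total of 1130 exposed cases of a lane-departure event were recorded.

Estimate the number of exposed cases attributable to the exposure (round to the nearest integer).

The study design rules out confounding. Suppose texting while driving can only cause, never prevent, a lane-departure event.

p₁ = 0.398, p₀ = 0.11.
PN = (p₁ − p₀)/p₁ = (0.398 − 0.11) / 0.398 ≈ 0.72362.
Attributable cases ≈ PN × (exposed cases) = 0.72362 × 1130 ≈ 817.69.

about 818 cases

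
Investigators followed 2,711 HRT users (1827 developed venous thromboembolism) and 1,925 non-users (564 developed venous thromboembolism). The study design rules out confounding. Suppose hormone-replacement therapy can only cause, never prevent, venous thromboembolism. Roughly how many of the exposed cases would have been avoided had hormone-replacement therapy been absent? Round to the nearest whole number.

about 1033 cases

p₁ = P(outcome | exposed) = 1827/2711 = 0.67392
p₀ = P(outcome | unexposed) = 564/1925 = 0.29299
PN = (p₁ − p₀)/p₁ = (0.67392 − 0.29299) / 0.67392 ≈ 0.56525.
Attributable cases ≈ PN × (exposed cases) = 0.56525 × 1827 ≈ 1032.71.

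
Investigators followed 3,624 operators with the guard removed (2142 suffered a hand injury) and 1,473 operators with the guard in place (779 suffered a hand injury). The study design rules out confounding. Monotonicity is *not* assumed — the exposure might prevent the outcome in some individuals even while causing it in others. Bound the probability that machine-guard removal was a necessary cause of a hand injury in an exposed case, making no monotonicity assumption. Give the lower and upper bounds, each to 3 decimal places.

p₁ = P(outcome | exposed) = 2142/3624 = 0.59106
p₀ = P(outcome | unexposed) = 779/1473 = 0.52885
Under exogeneity alone the bounds on PN are max{0,(p₁−p₀)/p₁} ≤ PN ≤ min{1,(1−p₀)/p₁}.
  lower = (p₁ − p₀)/p₁ = 0.062207 / 0.59106 ≈ 0.1052
  upper = min{1, (1 − p₀)/p₁} = 0.47115 / 0.59106 ≈ 0.7971

0.105 ≤ PN ≤ 0.797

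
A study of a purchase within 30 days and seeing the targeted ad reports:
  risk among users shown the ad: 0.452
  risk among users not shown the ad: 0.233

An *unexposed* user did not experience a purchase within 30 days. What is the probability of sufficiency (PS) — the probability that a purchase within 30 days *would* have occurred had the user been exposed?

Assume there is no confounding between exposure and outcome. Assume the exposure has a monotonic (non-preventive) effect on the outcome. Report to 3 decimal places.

PS ≈ 0.286

Let p₁ = 0.452, p₀ = 0.233.
Under exogeneity and monotonicity, PS = (p₁ − p₀) / (1 − p₀).
PS = (0.452 − 0.233) / (1 − 0.233) = 0.219 / 0.767 ≈ 0.2855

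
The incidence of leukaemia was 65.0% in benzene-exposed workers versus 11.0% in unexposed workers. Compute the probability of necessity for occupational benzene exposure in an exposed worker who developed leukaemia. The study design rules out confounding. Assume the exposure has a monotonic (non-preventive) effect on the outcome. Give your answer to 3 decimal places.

PN ≈ 0.831

p₁ = 0.65, p₀ = 0.11.
Under exogeneity and monotonicity, PN = (p₁ − p₀) / p₁.
PN = (0.65 − 0.11) / 0.65 = 0.54 / 0.65 ≈ 0.8308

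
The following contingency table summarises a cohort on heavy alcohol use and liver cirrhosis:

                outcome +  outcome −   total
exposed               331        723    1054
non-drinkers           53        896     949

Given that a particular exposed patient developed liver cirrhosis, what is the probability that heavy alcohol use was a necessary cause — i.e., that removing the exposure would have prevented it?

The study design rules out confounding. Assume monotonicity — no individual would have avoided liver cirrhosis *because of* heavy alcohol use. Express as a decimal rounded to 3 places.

p₁ = P(outcome | exposed) = 331/1054 = 0.31404
p₀ = P(outcome | unexposed) = 53/949 = 0.055848
Under exogeneity and monotonicity, PN = (p₁ − p₀)/p₁.
PN = (0.31404 − 0.055848) / 0.31404 ≈ 0.8222

PN ≈ 0.822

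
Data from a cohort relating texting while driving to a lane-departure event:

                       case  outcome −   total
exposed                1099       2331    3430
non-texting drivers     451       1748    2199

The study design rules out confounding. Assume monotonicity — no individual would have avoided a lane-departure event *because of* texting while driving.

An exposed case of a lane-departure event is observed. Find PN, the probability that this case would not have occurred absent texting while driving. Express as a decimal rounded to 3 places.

p₁ = P(outcome | exposed) = 1099/3430 = 0.32041
p₀ = P(outcome | unexposed) = 451/2199 = 0.20509
Under exogeneity and monotonicity, PN = (p₁ − p₀) / p₁.
PN = (0.32041 − 0.20509) / 0.32041 = 0.11531 / 0.32041 ≈ 0.3599

PN ≈ 0.360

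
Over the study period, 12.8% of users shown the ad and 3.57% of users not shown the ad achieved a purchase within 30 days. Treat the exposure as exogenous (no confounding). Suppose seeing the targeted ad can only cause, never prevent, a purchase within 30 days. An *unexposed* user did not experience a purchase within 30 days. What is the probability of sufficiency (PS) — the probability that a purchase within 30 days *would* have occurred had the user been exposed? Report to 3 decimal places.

p₁ = 0.128, p₀ = 0.0357.
Under exogeneity and monotonicity, PS = (p₁ − p₀) / (1 − p₀).
PS = (0.128 − 0.0357) / (1 − 0.0357) = 0.0923 / 0.9643 ≈ 0.0957

PS ≈ 0.096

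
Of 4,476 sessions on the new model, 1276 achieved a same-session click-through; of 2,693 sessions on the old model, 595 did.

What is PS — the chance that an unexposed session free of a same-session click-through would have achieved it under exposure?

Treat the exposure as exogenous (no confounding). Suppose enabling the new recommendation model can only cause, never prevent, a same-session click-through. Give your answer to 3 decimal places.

p₁ = P(outcome | exposed) = 1276/4476 = 0.28508
p₀ = P(outcome | unexposed) = 595/2693 = 0.22094
Under exogeneity and monotonicity, PS = (p₁ − p₀) / (1 − p₀).
PS = (0.28508 − 0.22094) / (1 − 0.22094) = 0.064133 / 0.77906 ≈ 0.0823

PS ≈ 0.082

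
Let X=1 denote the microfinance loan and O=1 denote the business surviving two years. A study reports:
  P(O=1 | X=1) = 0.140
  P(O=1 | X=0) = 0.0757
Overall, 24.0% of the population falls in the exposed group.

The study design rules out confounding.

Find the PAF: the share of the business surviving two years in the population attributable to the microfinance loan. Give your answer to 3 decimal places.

Let p₁ = 0.14, p₀ = 0.0757.
Overall risk P(Y=1) = π·p₁ + (1−π)·p₀ = 0.24×0.14 + 0.76×0.0757 = 0.091132.
Under exogeneity, PAF = [P(Y=1) − p₀] / P(Y=1).
PAF = (0.091132 − 0.0757) / 0.091132 ≈ 0.1693

PAF ≈ 0.169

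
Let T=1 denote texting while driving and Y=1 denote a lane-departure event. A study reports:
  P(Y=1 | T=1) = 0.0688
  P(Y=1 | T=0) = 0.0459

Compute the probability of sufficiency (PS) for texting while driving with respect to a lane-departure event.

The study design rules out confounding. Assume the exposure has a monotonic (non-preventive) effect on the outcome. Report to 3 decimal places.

PS ≈ 0.024

Let p₁ = 0.0688, p₀ = 0.0459.
Under exogeneity and monotonicity, PS = (p₁ − p₀) / (1 − p₀).
PS = (0.0688 − 0.0459) / (1 − 0.0459) = 0.0229 / 0.9541 ≈ 0.0240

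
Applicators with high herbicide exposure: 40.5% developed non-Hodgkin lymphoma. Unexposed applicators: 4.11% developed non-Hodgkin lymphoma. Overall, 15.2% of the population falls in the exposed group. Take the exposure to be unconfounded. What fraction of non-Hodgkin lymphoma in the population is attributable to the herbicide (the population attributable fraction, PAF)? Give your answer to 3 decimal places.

PAF ≈ 0.574

p₁ = 0.405, p₀ = 0.0411.
Overall risk P(Y=1) = π·p₁ + (1−π)·p₀ = 0.152×0.405 + 0.848×0.0411 = 0.096413.
Under exogeneity, PAF = [P(Y=1) − p₀] / P(Y=1).
PAF = (0.096413 − 0.0411) / 0.096413 ≈ 0.5737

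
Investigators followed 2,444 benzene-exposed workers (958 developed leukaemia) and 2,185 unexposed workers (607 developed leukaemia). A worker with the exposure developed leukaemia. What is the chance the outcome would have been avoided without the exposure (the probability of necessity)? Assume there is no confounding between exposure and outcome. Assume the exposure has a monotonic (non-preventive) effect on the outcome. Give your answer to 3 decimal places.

p₁ = P(outcome | exposed) = 958/2444 = 0.39198
p₀ = P(outcome | unexposed) = 607/2185 = 0.2778
Under exogeneity and monotonicity, PN = (p₁ − p₀) / p₁.
PN = (0.39198 − 0.2778) / 0.39198 = 0.11418 / 0.39198 ≈ 0.2913

PN ≈ 0.291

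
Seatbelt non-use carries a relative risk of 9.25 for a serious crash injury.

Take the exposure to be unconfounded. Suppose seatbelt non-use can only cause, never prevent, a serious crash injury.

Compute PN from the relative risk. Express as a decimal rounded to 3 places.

Under exogeneity and monotonicity, PN = (RR − 1) / RR = 1 − 1/RR.
PN = (9.25 − 1) / 9.25 = 8.25 / 9.25 ≈ 0.8919

PN ≈ 0.892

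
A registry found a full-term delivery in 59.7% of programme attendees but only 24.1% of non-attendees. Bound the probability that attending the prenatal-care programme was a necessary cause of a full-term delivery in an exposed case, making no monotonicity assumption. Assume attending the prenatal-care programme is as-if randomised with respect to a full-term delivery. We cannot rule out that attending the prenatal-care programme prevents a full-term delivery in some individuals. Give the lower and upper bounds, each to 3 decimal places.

0.596 ≤ PN ≤ 1.000

p₁ = 0.597, p₀ = 0.241.
Under exogeneity alone the bounds on PN are max{0,(p₁−p₀)/p₁} ≤ PN ≤ min{1,(1−p₀)/p₁}.
  lower = (p₁ − p₀)/p₁ = 0.356 / 0.597 ≈ 0.5963
  upper = min{1, (1 − p₀)/p₁} = 0.759 / 0.597 ≈ 1.2714 → capped at 1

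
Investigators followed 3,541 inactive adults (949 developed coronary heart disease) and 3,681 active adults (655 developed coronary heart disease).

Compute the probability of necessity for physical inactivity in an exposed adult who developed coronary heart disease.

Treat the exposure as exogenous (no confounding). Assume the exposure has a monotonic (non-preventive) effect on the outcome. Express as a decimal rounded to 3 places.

PN ≈ 0.336

p₁ = P(outcome | exposed) = 949/3541 = 0.268
p₀ = P(outcome | unexposed) = 655/3681 = 0.17794
Under exogeneity and monotonicity, PN = (p₁ − p₀) / p₁.
PN = (0.268 − 0.17794) / 0.268 = 0.090063 / 0.268 ≈ 0.3361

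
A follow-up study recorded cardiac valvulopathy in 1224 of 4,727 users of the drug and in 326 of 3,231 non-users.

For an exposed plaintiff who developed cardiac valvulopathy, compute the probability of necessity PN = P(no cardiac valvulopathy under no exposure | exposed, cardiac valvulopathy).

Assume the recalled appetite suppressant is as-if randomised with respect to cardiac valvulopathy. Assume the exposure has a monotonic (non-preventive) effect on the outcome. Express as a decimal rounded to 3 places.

PN ≈ 0.610

p₁ = P(outcome | exposed) = 1224/4727 = 0.25894
p₀ = P(outcome | unexposed) = 326/3231 = 0.1009
Under exogeneity and monotonicity, PN = (p₁ − p₀) / p₁.
PN = (0.25894 − 0.1009) / 0.25894 = 0.15804 / 0.25894 ≈ 0.6103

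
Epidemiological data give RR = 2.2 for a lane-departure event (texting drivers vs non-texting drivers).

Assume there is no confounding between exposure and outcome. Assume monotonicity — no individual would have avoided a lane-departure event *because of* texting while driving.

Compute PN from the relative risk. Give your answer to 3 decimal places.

PN ≈ 0.545

Under exogeneity and monotonicity, PN = (RR − 1) / RR = 1 − 1/RR.
PN = (2.2 − 1) / 2.2 = 1.2 / 2.2 ≈ 0.5455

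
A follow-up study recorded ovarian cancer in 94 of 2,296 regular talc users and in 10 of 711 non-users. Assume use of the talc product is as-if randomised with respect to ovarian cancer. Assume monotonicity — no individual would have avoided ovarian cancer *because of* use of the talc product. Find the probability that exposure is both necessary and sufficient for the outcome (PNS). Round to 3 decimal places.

PNS ≈ 0.027

p₁ = P(outcome | exposed) = 94/2296 = 0.040941
p₀ = P(outcome | unexposed) = 10/711 = 0.014065
Under exogeneity and monotonicity, PNS = p₁ − p₀.
PNS = 0.040941 − 0.014065 = 0.026876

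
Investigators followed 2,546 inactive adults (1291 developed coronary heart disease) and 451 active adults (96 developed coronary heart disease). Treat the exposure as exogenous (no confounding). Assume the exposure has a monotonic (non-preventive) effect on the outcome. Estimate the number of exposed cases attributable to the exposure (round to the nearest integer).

p₁ = P(outcome | exposed) = 1291/2546 = 0.50707
p₀ = P(outcome | unexposed) = 96/451 = 0.21286
PN = (p₁ − p₀)/p₁ = (0.50707 − 0.21286) / 0.50707 ≈ 0.58022.
Attributable cases ≈ PN × (exposed cases) = 0.58022 × 1291 ≈ 749.06.

about 749 cases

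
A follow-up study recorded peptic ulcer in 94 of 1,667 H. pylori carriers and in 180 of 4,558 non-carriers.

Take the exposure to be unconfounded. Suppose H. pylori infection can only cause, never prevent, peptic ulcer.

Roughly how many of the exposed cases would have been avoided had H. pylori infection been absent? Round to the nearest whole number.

about 28 cases

p₁ = P(outcome | exposed) = 94/1667 = 0.056389
p₀ = P(outcome | unexposed) = 180/4558 = 0.039491
PN = (p₁ − p₀)/p₁ = (0.056389 − 0.039491) / 0.056389 ≈ 0.29966.
Attributable cases ≈ PN × (exposed cases) = 0.29966 × 94 ≈ 28.17.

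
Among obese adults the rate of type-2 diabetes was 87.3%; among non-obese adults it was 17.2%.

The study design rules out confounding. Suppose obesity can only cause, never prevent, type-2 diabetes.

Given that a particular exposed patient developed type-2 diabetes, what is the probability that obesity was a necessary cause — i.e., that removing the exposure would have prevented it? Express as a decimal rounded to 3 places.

p₁ = 0.873, p₀ = 0.172.
Under exogeneity and monotonicity, PN = (p₁ − p₀) / p₁.
PN = (0.873 − 0.172) / 0.873 = 0.701 / 0.873 ≈ 0.8030

PN ≈ 0.803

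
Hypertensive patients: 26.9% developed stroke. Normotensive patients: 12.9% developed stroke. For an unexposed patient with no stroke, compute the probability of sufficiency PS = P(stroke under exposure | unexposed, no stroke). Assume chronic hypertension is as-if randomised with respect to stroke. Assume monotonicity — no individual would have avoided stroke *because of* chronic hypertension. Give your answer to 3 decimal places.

p₁ = 0.269, p₀ = 0.129.
Under exogeneity and monotonicity, PS = (p₁ − p₀) / (1 − p₀).
PS = (0.269 − 0.129) / (1 − 0.129) = 0.14 / 0.871 ≈ 0.1607

PS ≈ 0.161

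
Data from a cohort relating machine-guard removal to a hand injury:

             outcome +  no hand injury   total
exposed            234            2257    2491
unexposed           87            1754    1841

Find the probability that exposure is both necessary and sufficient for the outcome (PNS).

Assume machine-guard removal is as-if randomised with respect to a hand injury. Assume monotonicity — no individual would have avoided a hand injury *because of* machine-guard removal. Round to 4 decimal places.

p₁ = P(outcome | exposed) = 234/2491 = 0.093938
p₀ = P(outcome | unexposed) = 87/1841 = 0.047257
Under exogeneity and monotonicity, PNS = p₁ − p₀.
PNS = 0.093938 − 0.047257 = 0.046681

PNS ≈ 0.0467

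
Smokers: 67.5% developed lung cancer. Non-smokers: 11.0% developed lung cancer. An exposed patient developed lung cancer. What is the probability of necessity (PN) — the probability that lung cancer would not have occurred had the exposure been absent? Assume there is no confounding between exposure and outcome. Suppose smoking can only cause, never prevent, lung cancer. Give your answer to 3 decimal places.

PN ≈ 0.837

p₁ = 0.675, p₀ = 0.11.
Under exogeneity and monotonicity, PN = (p₁ − p₀) / p₁.
PN = (0.675 − 0.11) / 0.675 = 0.565 / 0.675 ≈ 0.8370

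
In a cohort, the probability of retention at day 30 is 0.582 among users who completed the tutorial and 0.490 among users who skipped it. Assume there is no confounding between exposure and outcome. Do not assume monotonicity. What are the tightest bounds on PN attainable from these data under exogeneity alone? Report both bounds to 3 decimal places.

0.158 ≤ PN ≤ 0.876

Let p₁ = 0.582, p₀ = 0.49.
Under exogeneity alone the bounds on PN are max{0,(p₁−p₀)/p₁} ≤ PN ≤ min{1,(1−p₀)/p₁}.
  lower = (p₁ − p₀)/p₁ = 0.092 / 0.582 ≈ 0.1581
  upper = min{1, (1 − p₀)/p₁} = 0.51 / 0.582 ≈ 0.8763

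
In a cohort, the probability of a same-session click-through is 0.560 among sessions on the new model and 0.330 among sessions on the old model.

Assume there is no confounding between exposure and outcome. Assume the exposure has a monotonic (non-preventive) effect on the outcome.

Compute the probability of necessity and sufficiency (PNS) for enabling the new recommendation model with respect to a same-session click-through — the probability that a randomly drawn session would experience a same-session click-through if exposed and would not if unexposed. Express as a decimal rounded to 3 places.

PNS ≈ 0.230

Let p₁ = 0.56, p₀ = 0.33.
Under exogeneity and monotonicity, PNS = p₁ − p₀.
PNS = 0.56 − 0.33 = 0.23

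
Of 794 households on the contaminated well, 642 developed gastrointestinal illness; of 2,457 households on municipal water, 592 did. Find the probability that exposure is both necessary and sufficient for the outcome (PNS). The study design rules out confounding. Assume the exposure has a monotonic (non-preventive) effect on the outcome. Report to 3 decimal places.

p₁ = P(outcome | exposed) = 642/794 = 0.80856
p₀ = P(outcome | unexposed) = 592/2457 = 0.24094
Under exogeneity and monotonicity, PNS = p₁ − p₀.
PNS = 0.80856 − 0.24094 = 0.56762

PNS ≈ 0.568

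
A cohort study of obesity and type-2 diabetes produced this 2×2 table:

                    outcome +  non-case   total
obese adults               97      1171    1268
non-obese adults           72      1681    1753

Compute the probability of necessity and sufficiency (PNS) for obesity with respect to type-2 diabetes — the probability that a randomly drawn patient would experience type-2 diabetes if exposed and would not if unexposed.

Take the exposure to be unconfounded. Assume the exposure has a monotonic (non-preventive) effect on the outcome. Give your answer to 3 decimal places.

PNS ≈ 0.035

p₁ = P(outcome | exposed) = 97/1268 = 0.076498
p₀ = P(outcome | unexposed) = 72/1753 = 0.041072
Under exogeneity and monotonicity, PNS = p₁ − p₀.
PNS = 0.076498 − 0.041072 = 0.035426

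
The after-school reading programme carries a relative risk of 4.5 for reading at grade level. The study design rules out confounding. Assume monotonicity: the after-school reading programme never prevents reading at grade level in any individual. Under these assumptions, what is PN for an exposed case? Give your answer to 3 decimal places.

Under exogeneity and monotonicity, PN = (RR − 1) / RR = 1 − 1/RR.
PN = (4.5 − 1) / 4.5 = 3.5 / 4.5 ≈ 0.7778

PN ≈ 0.778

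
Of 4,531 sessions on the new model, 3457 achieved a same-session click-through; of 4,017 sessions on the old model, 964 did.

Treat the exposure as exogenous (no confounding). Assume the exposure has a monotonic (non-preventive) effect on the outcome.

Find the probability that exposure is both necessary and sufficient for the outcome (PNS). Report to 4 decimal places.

p₁ = P(outcome | exposed) = 3457/4531 = 0.76297
p₀ = P(outcome | unexposed) = 964/4017 = 0.23998
Under exogeneity and monotonicity, PNS = p₁ − p₀.
PNS = 0.76297 − 0.23998 = 0.52299

PNS ≈ 0.5230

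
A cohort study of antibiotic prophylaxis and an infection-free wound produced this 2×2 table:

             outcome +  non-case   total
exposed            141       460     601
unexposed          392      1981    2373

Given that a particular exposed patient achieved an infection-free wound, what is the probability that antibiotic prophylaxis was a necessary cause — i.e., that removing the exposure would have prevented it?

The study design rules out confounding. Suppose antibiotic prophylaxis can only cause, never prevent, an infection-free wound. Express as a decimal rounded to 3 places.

PN ≈ 0.296

p₁ = P(outcome | exposed) = 141/601 = 0.23461
p₀ = P(outcome | unexposed) = 392/2373 = 0.16519
Under exogeneity and monotonicity, PN = (p₁ − p₀) / p₁.
PN = (0.23461 − 0.16519) / 0.23461 = 0.069417 / 0.23461 ≈ 0.2959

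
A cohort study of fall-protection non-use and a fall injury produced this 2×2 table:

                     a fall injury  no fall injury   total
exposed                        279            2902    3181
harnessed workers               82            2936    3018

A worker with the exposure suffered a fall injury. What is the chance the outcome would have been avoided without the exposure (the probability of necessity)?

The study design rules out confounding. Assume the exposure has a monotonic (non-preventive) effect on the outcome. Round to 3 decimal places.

p₁ = P(outcome | exposed) = 279/3181 = 0.087708
p₀ = P(outcome | unexposed) = 82/3018 = 0.02717
Under exogeneity and monotonicity, PN = (p₁ − p₀)/p₁.
PN = (0.087708 − 0.02717) / 0.087708 ≈ 0.6902

PN ≈ 0.690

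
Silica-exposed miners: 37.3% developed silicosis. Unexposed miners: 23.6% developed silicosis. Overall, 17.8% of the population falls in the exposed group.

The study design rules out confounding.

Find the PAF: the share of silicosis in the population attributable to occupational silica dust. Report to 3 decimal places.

p₁ = 0.373, p₀ = 0.236.
Overall risk P(Y=1) = π·p₁ + (1−π)·p₀ = 0.178×0.373 + 0.822×0.236 = 0.26039.
Under exogeneity, PAF = [P(Y=1) − p₀] / P(Y=1).
PAF = (0.26039 − 0.236) / 0.26039 ≈ 0.0937

PAF ≈ 0.094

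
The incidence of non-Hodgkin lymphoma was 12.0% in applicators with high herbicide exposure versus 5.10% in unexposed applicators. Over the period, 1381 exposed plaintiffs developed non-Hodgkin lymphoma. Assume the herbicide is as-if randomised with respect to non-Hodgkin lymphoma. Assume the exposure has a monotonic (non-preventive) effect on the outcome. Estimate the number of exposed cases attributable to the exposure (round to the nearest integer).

p₁ = 0.12, p₀ = 0.051.
PN = (p₁ − p₀)/p₁ = (0.12 − 0.051) / 0.12 ≈ 0.57500.
Attributable cases ≈ PN × (exposed cases) = 0.57500 × 1381 ≈ 794.08.

about 794 cases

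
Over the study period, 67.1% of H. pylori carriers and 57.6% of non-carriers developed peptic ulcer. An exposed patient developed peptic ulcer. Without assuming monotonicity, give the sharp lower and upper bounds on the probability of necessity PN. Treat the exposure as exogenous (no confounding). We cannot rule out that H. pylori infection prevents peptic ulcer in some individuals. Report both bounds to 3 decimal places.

0.142 ≤ PN ≤ 0.632

p₁ = 0.671, p₀ = 0.576.
Under exogeneity alone the bounds on PN are max{0,(p₁−p₀)/p₁} ≤ PN ≤ min{1,(1−p₀)/p₁}.
  lower = (p₁ − p₀)/p₁ = 0.095 / 0.671 ≈ 0.1416
  upper = min{1, (1 − p₀)/p₁} = 0.424 / 0.671 ≈ 0.6319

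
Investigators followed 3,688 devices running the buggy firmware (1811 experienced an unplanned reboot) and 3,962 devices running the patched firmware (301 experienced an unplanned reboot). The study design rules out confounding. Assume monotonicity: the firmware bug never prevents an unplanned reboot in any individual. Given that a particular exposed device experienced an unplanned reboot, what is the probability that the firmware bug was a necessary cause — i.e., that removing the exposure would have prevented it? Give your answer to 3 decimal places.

p₁ = P(outcome | exposed) = 1811/3688 = 0.49105
p₀ = P(outcome | unexposed) = 301/3962 = 0.075972
Under exogeneity and monotonicity, PN = (p₁ − p₀) / p₁.
PN = (0.49105 − 0.075972) / 0.49105 = 0.41508 / 0.49105 ≈ 0.8453

PN ≈ 0.845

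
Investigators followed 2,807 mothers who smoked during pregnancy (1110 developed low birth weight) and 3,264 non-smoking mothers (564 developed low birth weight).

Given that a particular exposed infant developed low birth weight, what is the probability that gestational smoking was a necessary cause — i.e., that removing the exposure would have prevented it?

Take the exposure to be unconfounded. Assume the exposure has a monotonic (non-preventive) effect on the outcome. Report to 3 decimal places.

PN ≈ 0.563

p₁ = P(outcome | exposed) = 1110/2807 = 0.39544
p₀ = P(outcome | unexposed) = 564/3264 = 0.17279
Under exogeneity and monotonicity, PN = (p₁ − p₀) / p₁.
PN = (0.39544 − 0.17279) / 0.39544 = 0.22265 / 0.39544 ≈ 0.5630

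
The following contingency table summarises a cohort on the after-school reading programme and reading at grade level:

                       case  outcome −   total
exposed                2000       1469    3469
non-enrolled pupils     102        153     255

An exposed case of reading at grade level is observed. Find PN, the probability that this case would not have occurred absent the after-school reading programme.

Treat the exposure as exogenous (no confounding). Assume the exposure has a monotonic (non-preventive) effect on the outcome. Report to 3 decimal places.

PN ≈ 0.306

p₁ = P(outcome | exposed) = 2000/3469 = 0.57654
p₀ = P(outcome | unexposed) = 102/255 = 0.4
Under exogeneity and monotonicity, PN = (p₁ − p₀)/p₁.
PN = (0.57654 − 0.4) / 0.57654 ≈ 0.3062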